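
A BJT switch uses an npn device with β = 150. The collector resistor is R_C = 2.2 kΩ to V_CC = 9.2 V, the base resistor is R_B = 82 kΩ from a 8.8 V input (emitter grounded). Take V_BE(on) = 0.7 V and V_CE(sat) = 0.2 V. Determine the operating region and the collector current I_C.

saturation; I_C ≈ 4.1 mA

Assume active: I_B = (8.8 − 0.7)/82 = 0.0988 mA, giving I_C = β·I_B = 14.8 mA.
But then V_CE = 9.2 − 14.8×2.2 = -23.4 V < V_CE(sat) = 0.2 V — impossible in the active region.
So the transistor is saturated. With V_CE = 0.2 V, I_C = (V_CC − 0.2)/R_C = 9/2.2 = 4.09 mA.
Check: β·I_B = 14.8 mA > I_C = 4.09 mA, confirming saturation.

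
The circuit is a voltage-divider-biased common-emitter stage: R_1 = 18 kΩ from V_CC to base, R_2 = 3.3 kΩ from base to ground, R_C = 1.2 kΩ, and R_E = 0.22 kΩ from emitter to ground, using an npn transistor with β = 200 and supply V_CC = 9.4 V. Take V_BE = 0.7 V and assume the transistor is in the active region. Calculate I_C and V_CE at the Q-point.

Thevenize the base divider: V_Th = V_CC·R_2/(R_1+R_2) = 9.4×3.3/21.3 = 1.46 V, R_Th = R_1‖R_2 = 2.79 kΩ.
Base-emitter loop: V_Th = I_B·R_Th + V_BE + (β+1)I_B·R_E, so I_B = (1.46 − 0.7) / (2.79 + 201×0.22) = 0.0161 mA.
I_C = β·I_B = 200×0.0161 = 3.22 mA, and I_E = (β+1)I_B = 3.23 mA.
V_CE = V_CC − I_C·R_C − I_E·R_E = 9.4 − 3.22×1.2 − 3.23×0.22 = 4.83 V.
V_CE = 4.83 V > 0.2 V confirms active-region operation.

I_C ≈ 3.2 mA, V_CE ≈ 4.8 V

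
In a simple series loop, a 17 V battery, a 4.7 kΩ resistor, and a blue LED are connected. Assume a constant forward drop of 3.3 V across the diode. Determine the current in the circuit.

I ≈ 2.9 mA

KVL around the loop: 17 = V_D + I·R = 3.3 + I × 4.7 kΩ.
So I = (17 − 3.3) / 4.7 kΩ = 13.7 / 4.7 = 2.91 mA.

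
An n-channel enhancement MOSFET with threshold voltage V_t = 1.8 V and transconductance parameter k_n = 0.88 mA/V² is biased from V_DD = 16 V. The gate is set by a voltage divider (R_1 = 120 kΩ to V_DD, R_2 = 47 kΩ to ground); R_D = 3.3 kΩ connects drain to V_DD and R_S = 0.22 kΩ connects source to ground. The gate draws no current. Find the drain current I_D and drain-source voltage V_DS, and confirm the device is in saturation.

V_G = V_DD·R_2/(R_1+R_2) = 16×47/167 = 4.5 V.
Assume saturation: I_D = (k_n/2)(V_GS − V_t)² with V_GS = V_G − I_D·R_S = 4.5 − 0.22·I_D.
Substituting gives 0.0213·I_D² − 1.52·I_D + 3.21 = 0, with roots I_D = 2.18 or 69.4 mA.
The root I_D = 69.4 mA gives V_GS = -10.8 V ≤ V_t, so take I_D = 2.18 mA.
Then V_GS = 4.02 V and V_DS = V_DD − I_D(R_D+R_S) = 16 − 2.18×3.52 = 8.34 V.
Saturation requires V_DS ≥ V_GS − V_t = 2.22 V; 8.34 ≥ 2.22 ✓.

I_D ≈ 2.2 mA, V_DS ≈ 8.3 V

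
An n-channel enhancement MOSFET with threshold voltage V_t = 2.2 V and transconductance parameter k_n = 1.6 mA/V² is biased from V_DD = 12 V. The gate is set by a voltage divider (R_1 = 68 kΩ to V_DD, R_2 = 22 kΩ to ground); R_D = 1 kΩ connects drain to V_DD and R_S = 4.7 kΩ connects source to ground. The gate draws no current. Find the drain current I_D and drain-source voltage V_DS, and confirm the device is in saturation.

V_G = V_DD·R_2/(R_1+R_2) = 12×22/90 = 2.93 V.
Assume saturation: I_D = (k_n/2)(V_GS − V_t)² with V_GS = V_G − I_D·R_S = 2.93 − 4.7·I_D.
Substituting gives 17.7·I_D² − 6.51·I_D + 0.43 = 0, with roots I_D = 0.0862 or 0.282 mA.
The root I_D = 0.282 mA gives V_GS = 1.61 V ≤ V_t, so take I_D = 0.0862 mA.
Then V_GS = 2.53 V and V_DS = V_DD − I_D(R_D+R_S) = 12 − 0.0862×5.7 = 11.5 V.
Saturation requires V_DS ≥ V_GS − V_t = 0.328 V; 11.5 ≥ 0.328 ✓.

I_D ≈ 0.086 mA, V_DS ≈ 12 V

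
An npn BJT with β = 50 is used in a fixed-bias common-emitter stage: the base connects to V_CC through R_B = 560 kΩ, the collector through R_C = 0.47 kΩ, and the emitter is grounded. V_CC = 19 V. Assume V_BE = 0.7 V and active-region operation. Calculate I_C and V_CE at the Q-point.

Base loop: V_CC = I_B·R_B + V_BE, so I_B = (19 − 0.7)/560 kΩ = 0.0327 mA.
In the active region I_C = β·I_B = 50 × 0.0327 = 1.63 mA.
Collector loop: V_CE = V_CC − I_C·R_C = 19 − 1.63×0.47 = 18.2 V.
Since V_CE = 18.2 V > V_CE(sat) ≈ 0.2 V, the transistor is in the active region as assumed.

I_C ≈ 1.6 mA, V_CE ≈ 18 V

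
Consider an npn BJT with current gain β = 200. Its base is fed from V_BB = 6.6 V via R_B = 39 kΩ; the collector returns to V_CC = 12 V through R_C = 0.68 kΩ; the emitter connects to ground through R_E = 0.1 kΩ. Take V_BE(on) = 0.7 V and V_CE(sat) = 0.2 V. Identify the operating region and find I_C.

Assume active: I_B = (6.6 − 0.7)/(39 + 201×0.1) = 0.0998 mA, I_C = β·I_B = 20 mA.
Then V_CE = 12 − 20×0.68 − 20.1×0.1 = -3.58 V < 0.2 V — the active assumption fails.
Re-solve with V_CE = 0.2 V. KCL at the emitter: V_E/R_E = (V_BB−0.7−V_E)/R_B + (V_CC−0.2−V_E)/R_C, giving V_E = 1.52 V.
I_C = (V_CC − 0.2 − V_E)/R_C = (11.8 − 1.52)/0.68 = 15.1 mA.
Check: I_B = (5.9 − 1.52)/39 = 0.112 mA, and β·I_B = 22.4 mA > I_C, confirming saturation.

saturation; I_C ≈ 15 mA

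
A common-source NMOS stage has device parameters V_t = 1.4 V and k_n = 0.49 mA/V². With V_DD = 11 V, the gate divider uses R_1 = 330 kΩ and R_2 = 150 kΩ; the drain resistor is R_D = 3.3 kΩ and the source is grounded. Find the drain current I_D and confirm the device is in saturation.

V_G = V_DD·R_2/(R_1+R_2) = 11×150/480 = 3.44 V. With the source grounded, V_GS = V_G = 3.44 V.
Assume saturation: I_D = (k_n/2)(V_GS − V_t)² = (0.49/2)×(3.44 − 1.4)² = 0.245×2.04² = 1.02 mA.
V_DS = V_DD − I_D·R_D = 11 − 1.02×3.3 = 7.64 V.
Saturation requires V_DS ≥ V_GS − V_t = 2.04 V; 7.64 ≥ 2.04 ✓.

I_D ≈ 1 mA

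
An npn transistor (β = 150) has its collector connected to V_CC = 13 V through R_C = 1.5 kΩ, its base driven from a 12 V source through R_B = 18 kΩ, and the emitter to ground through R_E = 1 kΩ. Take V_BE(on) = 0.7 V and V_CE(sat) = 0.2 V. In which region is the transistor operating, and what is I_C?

Assume active: I_B = (12 − 0.7)/(18 + 151×1) = 0.0669 mA, I_C = β·I_B = 10 mA.
Then V_CE = 13 − 10×1.5 − 10.1×1 = -12.1 V < 0.2 V — the active assumption fails.
Re-solve with V_CE = 0.2 V. KCL at the emitter: V_E/R_E = (V_BB−0.7−V_E)/R_B + (V_CC−0.2−V_E)/R_C, giving V_E = 5.32 V.
I_C = (V_CC − 0.2 − V_E)/R_C = (12.8 − 5.32)/1.5 = 4.99 mA.
Check: I_B = (11.3 − 5.32)/18 = 0.332 mA, and β·I_B = 49.8 mA > I_C, confirming saturation.

saturation; I_C ≈ 5 mA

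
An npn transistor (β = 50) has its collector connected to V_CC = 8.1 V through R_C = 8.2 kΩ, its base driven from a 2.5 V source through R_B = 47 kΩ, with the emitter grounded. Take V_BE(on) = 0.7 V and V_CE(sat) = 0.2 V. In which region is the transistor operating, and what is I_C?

Assume active: I_B = (2.5 − 0.7)/47 = 0.0383 mA, giving I_C = β·I_B = 1.91 mA.
But then V_CE = 8.1 − 1.91×8.2 = -7.6 V < V_CE(sat) = 0.2 V — impossible in the active region.
So the transistor is saturated. With V_CE = 0.2 V, I_C = (V_CC − 0.2)/R_C = 7.9/8.2 = 0.963 mA.
Check: β·I_B = 1.91 mA > I_C = 0.963 mA, confirming saturation.

saturation; I_C ≈ 0.96 mA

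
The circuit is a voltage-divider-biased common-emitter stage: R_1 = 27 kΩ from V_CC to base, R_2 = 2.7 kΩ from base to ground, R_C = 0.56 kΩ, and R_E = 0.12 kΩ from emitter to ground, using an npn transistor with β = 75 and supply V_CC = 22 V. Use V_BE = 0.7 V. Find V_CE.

V_CE ≈ 16 V

Thevenize the base divider: V_Th = V_CC·R_2/(R_1+R_2) = 22×2.7/29.7 = 2 V, R_Th = R_1‖R_2 = 2.45 kΩ.
Base-emitter loop: V_Th = I_B·R_Th + V_BE + (β+1)I_B·R_E, so I_B = (2 − 0.7) / (2.45 + 76×0.12) = 0.112 mA.
I_C = β·I_B = 75×0.112 = 8.42 mA, and I_E = (β+1)I_B = 8.54 mA.
V_CE = V_CC − I_C·R_C − I_E·R_E = 22 − 8.42×0.56 − 8.54×0.12 = 16.3 V.
V_CE = 16.3 V > 0.2 V confirms active-region operation.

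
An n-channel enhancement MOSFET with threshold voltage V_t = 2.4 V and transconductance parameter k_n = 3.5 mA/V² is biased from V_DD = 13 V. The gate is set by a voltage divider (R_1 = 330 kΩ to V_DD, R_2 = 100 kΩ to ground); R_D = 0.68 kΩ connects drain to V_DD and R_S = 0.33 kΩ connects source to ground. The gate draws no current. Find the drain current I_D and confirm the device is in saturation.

I_D ≈ 0.41 mA

V_G = V_DD·R_2/(R_1+R_2) = 13×100/430 = 3.02 V.
Assume saturation: I_D = (k_n/2)(V_GS − V_t)² with V_GS = V_G − I_D·R_S = 3.02 − 0.33·I_D.
Substituting gives 0.191·I_D² − 1.72·I_D + 0.68 = 0, with roots I_D = 0.414 or 8.61 mA.
The root I_D = 8.61 mA gives V_GS = 0.182 V ≤ V_t, so take I_D = 0.414 mA.
Then V_GS = 2.89 V and V_DS = V_DD − I_D(R_D+R_S) = 13 − 0.414×1.01 = 12.6 V.
Saturation requires V_DS ≥ V_GS − V_t = 0.487 V; 12.6 ≥ 0.487 ✓.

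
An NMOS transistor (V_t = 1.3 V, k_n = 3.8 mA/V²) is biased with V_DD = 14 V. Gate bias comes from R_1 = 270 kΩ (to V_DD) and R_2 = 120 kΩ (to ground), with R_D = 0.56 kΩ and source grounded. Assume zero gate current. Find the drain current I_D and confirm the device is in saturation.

I_D ≈ 17 mA

V_G = V_DD·R_2/(R_1+R_2) = 14×120/390 = 4.31 V. With the source grounded, V_GS = V_G = 4.31 V.
Assume saturation: I_D = (k_n/2)(V_GS − V_t)² = (3.8/2)×(4.31 − 1.3)² = 1.9×3.01² = 17.2 mA.
V_DS = V_DD − I_D·R_D = 14 − 17.2×0.56 = 4.37 V.
Saturation requires V_DS ≥ V_GS − V_t = 3.01 V; 4.37 ≥ 3.01 ✓.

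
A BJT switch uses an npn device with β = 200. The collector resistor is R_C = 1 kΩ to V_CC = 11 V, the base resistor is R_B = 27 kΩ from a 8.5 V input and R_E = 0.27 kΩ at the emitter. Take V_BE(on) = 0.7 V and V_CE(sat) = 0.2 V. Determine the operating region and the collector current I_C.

saturation; I_C ≈ 8.5 mA

Assume active: I_B = (8.5 − 0.7)/(27 + 201×0.27) = 0.096 mA, I_C = β·I_B = 19.2 mA.
Then V_CE = 11 − 19.2×1 − 19.3×0.27 = -13.4 V < 0.2 V — the active assumption fails.
Re-solve with V_CE = 0.2 V. KCL at the emitter: V_E/R_E = (V_BB−0.7−V_E)/R_B + (V_CC−0.2−V_E)/R_C, giving V_E = 2.34 V.
I_C = (V_CC − 0.2 − V_E)/R_C = (10.8 − 2.34)/1 = 8.46 mA.
Check: I_B = (7.8 − 2.34)/27 = 0.202 mA, and β·I_B = 40.5 mA > I_C, confirming saturation.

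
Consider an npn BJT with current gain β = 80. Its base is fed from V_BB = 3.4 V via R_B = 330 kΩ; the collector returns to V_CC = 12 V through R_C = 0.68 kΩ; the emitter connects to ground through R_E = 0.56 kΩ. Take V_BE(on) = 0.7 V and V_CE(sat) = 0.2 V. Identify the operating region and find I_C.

active; I_C ≈ 0.58 mA

Assume active. Base-emitter loop: I_B = (V_BB − V_BE)/(R_B + (β+1)R_E) = (3.4 − 0.7)/(330 + 81×0.56) = 0.00719 mA.
I_C = β·I_B = 80×0.00719 = 0.575 mA.
V_CE = V_CC − I_C·R_C − I_E·R_E = 12 − 0.575×0.68 − 0.583×0.56 = 11.3 V > V_CE(sat), so the active-region assumption holds.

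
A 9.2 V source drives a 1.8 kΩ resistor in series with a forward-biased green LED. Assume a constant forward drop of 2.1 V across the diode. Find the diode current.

I ≈ 3.9 mA

KVL around the loop: 9.2 = V_D + I·R = 2.1 + I × 1.8 kΩ.
So I = (9.2 − 2.1) / 1.8 kΩ = 7.1 / 1.8 = 3.94 mA.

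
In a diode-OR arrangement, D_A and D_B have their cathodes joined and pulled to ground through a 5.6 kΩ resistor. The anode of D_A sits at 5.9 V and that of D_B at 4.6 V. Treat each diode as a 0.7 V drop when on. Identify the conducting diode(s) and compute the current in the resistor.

Only D_A conducts; I_R ≈ 0.93 mA

Assume both conduct. Then node N would need to be at both 5.9−0.7 = 5.2 V and 4.6−0.7 = 3.9 V, which is impossible.
Assume only D_A conducts: V_N = 5.9 − 0.7 = 5.2 V, so I_R = 5.2/5.6 = 0.929 mA.
Check D_B: its anode-to-cathode voltage is 4.6 − 5.2 = -0.6 V < 0.7 V, so it is off. The assumption is consistent.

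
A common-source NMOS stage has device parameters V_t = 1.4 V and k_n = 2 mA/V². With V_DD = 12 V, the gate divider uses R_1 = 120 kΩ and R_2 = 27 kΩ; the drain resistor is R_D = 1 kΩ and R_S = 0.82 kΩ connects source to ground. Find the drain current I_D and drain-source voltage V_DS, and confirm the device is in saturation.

V_G = V_DD·R_2/(R_1+R_2) = 12×27/147 = 2.2 V.
Assume saturation: I_D = (k_n/2)(V_GS − V_t)² with V_GS = V_G − I_D·R_S = 2.2 − 0.82·I_D.
Substituting gives 0.672·I_D² − 2.32·I_D + 0.647 = 0, with roots I_D = 0.306 or 3.14 mA.
The root I_D = 3.14 mA gives V_GS = -0.373 V ≤ V_t, so take I_D = 0.306 mA.
Then V_GS = 1.95 V and V_DS = V_DD − I_D(R_D+R_S) = 12 − 0.306×1.82 = 11.4 V.
Saturation requires V_DS ≥ V_GS − V_t = 0.553 V; 11.4 ≥ 0.553 ✓.

I_D ≈ 0.31 mA, V_DS ≈ 11 V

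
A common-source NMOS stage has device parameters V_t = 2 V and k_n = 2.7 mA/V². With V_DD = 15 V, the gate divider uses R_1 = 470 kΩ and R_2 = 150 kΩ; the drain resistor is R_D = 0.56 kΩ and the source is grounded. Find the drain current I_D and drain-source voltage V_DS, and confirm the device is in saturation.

I_D ≈ 3.6 mA, V_DS ≈ 13 V

V_G = V_DD·R_2/(R_1+R_2) = 15×150/620 = 3.63 V. With the source grounded, V_GS = V_G = 3.63 V.
Assume saturation: I_D = (k_n/2)(V_GS − V_t)² = (2.7/2)×(3.63 − 2)² = 1.35×1.63² = 3.58 mA.
V_DS = V_DD − I_D·R_D = 15 − 3.58×0.56 = 13 V.
Saturation requires V_DS ≥ V_GS − V_t = 1.63 V; 13 ≥ 1.63 ✓.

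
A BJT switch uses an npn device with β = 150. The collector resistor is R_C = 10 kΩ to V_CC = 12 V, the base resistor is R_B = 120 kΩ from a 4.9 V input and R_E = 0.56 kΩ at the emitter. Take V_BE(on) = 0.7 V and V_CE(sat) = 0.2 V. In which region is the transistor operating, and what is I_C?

saturation; I_C ≈ 1.1 mA

Assume active: I_B = (4.9 − 0.7)/(120 + 151×0.56) = 0.0205 mA, I_C = β·I_B = 3.08 mA.
Then V_CE = 12 − 3.08×10 − 3.1×0.56 = -20.5 V < 0.2 V — the active assumption fails.
Re-solve with V_CE = 0.2 V. KCL at the emitter: V_E/R_E = (V_BB−0.7−V_E)/R_B + (V_CC−0.2−V_E)/R_C, giving V_E = 0.641 V.
I_C = (V_CC − 0.2 − V_E)/R_C = (11.8 − 0.641)/10 = 1.12 mA.
Check: I_B = (4.2 − 0.641)/120 = 0.0297 mA, and β·I_B = 4.45 mA > I_C, confirming saturation.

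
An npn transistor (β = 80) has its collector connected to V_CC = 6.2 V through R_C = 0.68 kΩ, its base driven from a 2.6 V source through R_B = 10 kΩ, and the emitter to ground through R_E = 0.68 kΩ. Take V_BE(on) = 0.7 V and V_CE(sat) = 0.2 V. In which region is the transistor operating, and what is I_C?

active; I_C ≈ 2.3 mA

Assume active. Base-emitter loop: I_B = (V_BB − V_BE)/(R_B + (β+1)R_E) = (2.6 − 0.7)/(10 + 81×0.68) = 0.0292 mA.
I_C = β·I_B = 80×0.0292 = 2.34 mA.
V_CE = V_CC − I_C·R_C − I_E·R_E = 6.2 − 2.34×0.68 − 2.36×0.68 = 3 V > V_CE(sat), so the active-region assumption holds.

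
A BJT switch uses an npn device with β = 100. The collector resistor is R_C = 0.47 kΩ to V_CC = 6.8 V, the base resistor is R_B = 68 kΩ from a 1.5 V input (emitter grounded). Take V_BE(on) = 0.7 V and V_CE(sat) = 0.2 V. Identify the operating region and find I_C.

Assume active. Base-emitter loop: I_B = (V_BB − V_BE)/R_B = (1.5 − 0.7)/68 = 0.0118 mA.
I_C = β·I_B = 100×0.0118 = 1.18 mA.
V_CE = V_CC − I_C·R_C = 6.8 − 1.18×0.47 = 6.25 V > V_CE(sat), so the active-region assumption holds.

active; I_C ≈ 1.2 mA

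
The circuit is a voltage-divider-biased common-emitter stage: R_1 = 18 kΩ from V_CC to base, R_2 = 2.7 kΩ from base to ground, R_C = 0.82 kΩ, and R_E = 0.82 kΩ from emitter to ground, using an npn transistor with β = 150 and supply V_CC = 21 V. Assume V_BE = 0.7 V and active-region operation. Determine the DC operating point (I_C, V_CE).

I_C ≈ 2.4 mA, V_CE ≈ 17 V

Thevenize the base divider: V_Th = V_CC·R_2/(R_1+R_2) = 21×2.7/20.7 = 2.74 V, R_Th = R_1‖R_2 = 2.35 kΩ.
Base-emitter loop: V_Th = I_B·R_Th + V_BE + (β+1)I_B·R_E, so I_B = (2.74 − 0.7) / (2.35 + 151×0.82) = 0.0162 mA.
I_C = β·I_B = 150×0.0162 = 2.42 mA, and I_E = (β+1)I_B = 2.44 mA.
V_CE = V_CC − I_C·R_C − I_E·R_E = 21 − 2.42×0.82 − 2.44×0.82 = 17 V.
V_CE = 17 V > 0.2 V confirms active-region operation.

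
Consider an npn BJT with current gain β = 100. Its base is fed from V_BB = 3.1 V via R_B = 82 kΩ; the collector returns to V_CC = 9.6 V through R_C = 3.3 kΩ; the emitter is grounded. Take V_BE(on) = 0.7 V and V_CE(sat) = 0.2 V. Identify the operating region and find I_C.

Assume active: I_B = (3.1 − 0.7)/82 = 0.0293 mA, giving I_C = β·I_B = 2.93 mA.
But then V_CE = 9.6 − 2.93×3.3 = -0.0585 V < V_CE(sat) = 0.2 V — impossible in the active region.
So the transistor is saturated. With V_CE = 0.2 V, I_C = (V_CC − 0.2)/R_C = 9.4/3.3 = 2.85 mA.
Check: β·I_B = 2.93 mA > I_C = 2.85 mA, confirming saturation.

saturation; I_C ≈ 2.8 mA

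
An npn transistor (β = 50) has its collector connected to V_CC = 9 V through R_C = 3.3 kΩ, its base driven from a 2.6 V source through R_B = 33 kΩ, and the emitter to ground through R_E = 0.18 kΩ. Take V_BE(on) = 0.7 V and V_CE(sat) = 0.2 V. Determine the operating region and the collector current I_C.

active; I_C ≈ 2.3 mA

Assume active. Base-emitter loop: I_B = (V_BB − V_BE)/(R_B + (β+1)R_E) = (2.6 − 0.7)/(33 + 51×0.18) = 0.045 mA.
I_C = β·I_B = 50×0.045 = 2.25 mA.
V_CE = V_CC − I_C·R_C − I_E·R_E = 9 − 2.25×3.3 − 2.3×0.18 = 1.15 V > V_CE(sat), so the active-region assumption holds.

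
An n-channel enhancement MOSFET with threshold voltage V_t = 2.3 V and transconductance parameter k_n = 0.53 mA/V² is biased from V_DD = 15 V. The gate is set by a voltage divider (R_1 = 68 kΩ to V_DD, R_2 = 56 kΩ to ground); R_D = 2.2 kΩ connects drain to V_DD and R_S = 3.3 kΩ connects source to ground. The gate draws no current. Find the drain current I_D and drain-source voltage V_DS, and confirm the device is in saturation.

V_G = V_DD·R_2/(R_1+R_2) = 15×56/124 = 6.77 V.
Assume saturation: I_D = (k_n/2)(V_GS − V_t)² with V_GS = V_G − I_D·R_S = 6.77 − 3.3·I_D.
Substituting gives 2.89·I_D² − 8.83·I_D + 5.3 = 0, with roots I_D = 0.822 or 2.24 mA.
The root I_D = 2.24 mA gives V_GS = -0.605 V ≤ V_t, so take I_D = 0.822 mA.
Then V_GS = 4.06 V and V_DS = V_DD − I_D(R_D+R_S) = 15 − 0.822×5.5 = 10.5 V.
Saturation requires V_DS ≥ V_GS − V_t = 1.76 V; 10.5 ≥ 1.76 ✓.

I_D ≈ 0.82 mA, V_DS ≈ 10 V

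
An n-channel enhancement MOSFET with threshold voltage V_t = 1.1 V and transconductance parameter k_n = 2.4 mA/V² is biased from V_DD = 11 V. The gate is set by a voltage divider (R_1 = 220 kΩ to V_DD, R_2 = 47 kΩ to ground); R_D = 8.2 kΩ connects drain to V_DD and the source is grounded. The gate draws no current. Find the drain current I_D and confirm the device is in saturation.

V_G = V_DD·R_2/(R_1+R_2) = 11×47/267 = 1.94 V. With the source grounded, V_GS = V_G = 1.94 V.
Assume saturation: I_D = (k_n/2)(V_GS − V_t)² = (2.4/2)×(1.94 − 1.1)² = 1.2×0.836² = 0.839 mA.
V_DS = V_DD − I_D·R_D = 11 − 0.839×8.2 = 4.12 V.
Saturation requires V_DS ≥ V_GS − V_t = 0.836 V; 4.12 ≥ 0.836 ✓.

I_D ≈ 0.84 mA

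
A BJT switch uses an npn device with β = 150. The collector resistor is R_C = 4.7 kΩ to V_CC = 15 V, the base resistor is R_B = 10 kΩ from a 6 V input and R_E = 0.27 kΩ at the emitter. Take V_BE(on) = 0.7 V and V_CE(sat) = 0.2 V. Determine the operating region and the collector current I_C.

saturation; I_C ≈ 3 mA

Assume active: I_B = (6 − 0.7)/(10 + 151×0.27) = 0.104 mA, I_C = β·I_B = 15.7 mA.
Then V_CE = 15 − 15.7×4.7 − 15.8×0.27 = -62.9 V < 0.2 V — the active assumption fails.
Re-solve with V_CE = 0.2 V. KCL at the emitter: V_E/R_E = (V_BB−0.7−V_E)/R_B + (V_CC−0.2−V_E)/R_C, giving V_E = 0.916 V.
I_C = (V_CC − 0.2 − V_E)/R_C = (14.8 − 0.916)/4.7 = 2.95 mA.
Check: I_B = (5.3 − 0.916)/10 = 0.438 mA, and β·I_B = 65.8 mA > I_C, confirming saturation.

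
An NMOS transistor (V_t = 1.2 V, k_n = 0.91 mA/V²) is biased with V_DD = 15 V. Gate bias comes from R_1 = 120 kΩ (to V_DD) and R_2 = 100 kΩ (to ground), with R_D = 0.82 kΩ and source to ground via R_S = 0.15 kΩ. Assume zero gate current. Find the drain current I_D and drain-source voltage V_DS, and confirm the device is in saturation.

V_G = V_DD·R_2/(R_1+R_2) = 15×100/220 = 6.82 V.
Assume saturation: I_D = (k_n/2)(V_GS − V_t)² with V_GS = V_G − I_D·R_S = 6.82 − 0.15·I_D.
Substituting gives 0.0102·I_D² − 1.77·I_D + 14.4 = 0, with roots I_D = 8.55 or 164 mA.
The root I_D = 164 mA gives V_GS = -17.8 V ≤ V_t, so take I_D = 8.55 mA.
Then V_GS = 5.54 V and V_DS = V_DD − I_D(R_D+R_S) = 15 − 8.55×0.97 = 6.7 V.
Saturation requires V_DS ≥ V_GS − V_t = 4.34 V; 6.7 ≥ 4.34 ✓.

I_D ≈ 8.6 mA, V_DS ≈ 6.7 V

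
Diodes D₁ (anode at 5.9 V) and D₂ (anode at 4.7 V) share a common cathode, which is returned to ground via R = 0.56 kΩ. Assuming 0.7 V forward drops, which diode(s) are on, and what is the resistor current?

Only D₁ conducts; I_R ≈ 9.3 mA

Assume both conduct. Then node N would need to be at both 5.9−0.7 = 5.2 V and 4.7−0.7 = 4 V, which is impossible.
Assume only D₁ conducts: V_N = 5.9 − 0.7 = 5.2 V, so I_R = 5.2/0.56 = 9.29 mA.
Check D₂: its anode-to-cathode voltage is 4.7 − 5.2 = -0.5 V < 0.7 V, so it is off. The assumption is consistent.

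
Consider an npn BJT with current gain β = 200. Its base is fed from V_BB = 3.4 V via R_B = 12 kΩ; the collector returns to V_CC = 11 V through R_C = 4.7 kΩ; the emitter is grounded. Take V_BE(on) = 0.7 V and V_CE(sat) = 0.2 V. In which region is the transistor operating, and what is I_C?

saturation; I_C ≈ 2.3 mA

Assume active: I_B = (3.4 − 0.7)/12 = 0.225 mA, giving I_C = β·I_B = 45 mA.
But then V_CE = 11 − 45×4.7 = -200 V < V_CE(sat) = 0.2 V — impossible in the active region.
So the transistor is saturated. With V_CE = 0.2 V, I_C = (V_CC − 0.2)/R_C = 10.8/4.7 = 2.3 mA.
Check: β·I_B = 45 mA > I_C = 2.3 mA, confirming saturation.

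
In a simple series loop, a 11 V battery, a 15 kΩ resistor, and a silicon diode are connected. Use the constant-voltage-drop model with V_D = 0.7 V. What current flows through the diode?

KVL around the loop: 11 = V_D + I·R = 0.7 + I × 15 kΩ.
So I = (11 − 0.7) / 15 kΩ = 10.3 / 15 = 0.687 mA.

I ≈ 0.69 mA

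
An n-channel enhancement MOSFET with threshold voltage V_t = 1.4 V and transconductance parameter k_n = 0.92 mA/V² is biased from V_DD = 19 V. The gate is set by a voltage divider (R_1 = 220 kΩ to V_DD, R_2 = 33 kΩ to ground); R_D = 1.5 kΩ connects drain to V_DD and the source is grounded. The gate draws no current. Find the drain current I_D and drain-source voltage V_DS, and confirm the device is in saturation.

I_D ≈ 0.53 mA, V_DS ≈ 18 V

V_G = V_DD·R_2/(R_1+R_2) = 19×33/253 = 2.48 V. With the source grounded, V_GS = V_G = 2.48 V.
Assume saturation: I_D = (k_n/2)(V_GS − V_t)² = (0.92/2)×(2.48 − 1.4)² = 0.46×1.08² = 0.535 mA.
V_DS = V_DD − I_D·R_D = 19 − 0.535×1.5 = 18.2 V.
Saturation requires V_DS ≥ V_GS − V_t = 1.08 V; 18.2 ≥ 1.08 ✓.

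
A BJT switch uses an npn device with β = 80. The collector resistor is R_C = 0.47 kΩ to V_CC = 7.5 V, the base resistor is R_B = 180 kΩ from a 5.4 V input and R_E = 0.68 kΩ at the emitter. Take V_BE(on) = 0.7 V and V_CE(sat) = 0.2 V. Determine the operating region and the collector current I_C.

Assume active. Base-emitter loop: I_B = (V_BB − V_BE)/(R_B + (β+1)R_E) = (5.4 − 0.7)/(180 + 81×0.68) = 0.02 mA.
I_C = β·I_B = 80×0.02 = 1.6 mA.
V_CE = V_CC − I_C·R_C − I_E·R_E = 7.5 − 1.6×0.47 − 1.62×0.68 = 5.65 V > V_CE(sat), so the active-region assumption holds.

active; I_C ≈ 1.6 mA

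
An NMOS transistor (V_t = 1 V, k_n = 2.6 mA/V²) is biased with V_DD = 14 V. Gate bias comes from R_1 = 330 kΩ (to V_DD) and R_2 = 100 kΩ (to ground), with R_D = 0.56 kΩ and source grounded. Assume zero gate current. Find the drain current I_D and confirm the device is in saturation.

I_D ≈ 6.6 mA

V_G = V_DD·R_2/(R_1+R_2) = 14×100/430 = 3.26 V. With the source grounded, V_GS = V_G = 3.26 V.
Assume saturation: I_D = (k_n/2)(V_GS − V_t)² = (2.6/2)×(3.26 − 1)² = 1.3×2.26² = 6.62 mA.
V_DS = V_DD − I_D·R_D = 14 − 6.62×0.56 = 10.3 V.
Saturation requires V_DS ≥ V_GS − V_t = 2.26 V; 10.3 ≥ 2.26 ✓.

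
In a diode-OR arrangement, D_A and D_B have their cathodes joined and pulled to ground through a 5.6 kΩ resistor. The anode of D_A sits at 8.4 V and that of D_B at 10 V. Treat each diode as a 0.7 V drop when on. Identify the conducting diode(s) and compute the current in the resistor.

Assume both conduct. Then node N would need to be at both 8.4−0.7 = 7.7 V and 10−0.7 = 9.3 V, which is impossible.
Assume only D_B conducts: V_N = 10 − 0.7 = 9.3 V, so I_R = 9.3/5.6 = 1.66 mA.
Check D_A: its anode-to-cathode voltage is 8.4 − 9.3 = -0.9 V < 0.7 V, so it is off. The assumption is consistent.

Only D_B conducts; I_R ≈ 1.7 mA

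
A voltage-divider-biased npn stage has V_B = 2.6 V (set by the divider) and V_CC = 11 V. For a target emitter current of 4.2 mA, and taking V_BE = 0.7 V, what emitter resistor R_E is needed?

R_E ≈ 0.45 kΩ

V_E = V_B − V_BE = 2.6 − 0.7 = 1.9 V.
R_E = V_E / I_E = 1.9 / 4.2 = 0.452 kΩ.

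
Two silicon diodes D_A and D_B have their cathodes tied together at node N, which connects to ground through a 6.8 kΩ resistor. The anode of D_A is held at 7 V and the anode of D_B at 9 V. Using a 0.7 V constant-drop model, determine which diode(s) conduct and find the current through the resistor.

Only D_B conducts; I_R ≈ 1.2 mA

Assume both conduct. Then node N would need to be at both 7−0.7 = 6.3 V and 9−0.7 = 8.3 V, which is impossible.
Assume only D_B conducts: V_N = 9 − 0.7 = 8.3 V, so I_R = 8.3/6.8 = 1.22 mA.
Check D_A: its anode-to-cathode voltage is 7 − 8.3 = -1.3 V < 0.7 V, so it is off. The assumption is consistent.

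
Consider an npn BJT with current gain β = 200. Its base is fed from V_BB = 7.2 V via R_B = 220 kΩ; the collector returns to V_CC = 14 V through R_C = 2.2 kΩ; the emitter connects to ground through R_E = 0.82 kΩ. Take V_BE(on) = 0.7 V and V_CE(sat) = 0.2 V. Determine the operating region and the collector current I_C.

Assume active. Base-emitter loop: I_B = (V_BB − V_BE)/(R_B + (β+1)R_E) = (7.2 − 0.7)/(220 + 201×0.82) = 0.0169 mA.
I_C = β·I_B = 200×0.0169 = 3.38 mA.
V_CE = V_CC − I_C·R_C − I_E·R_E = 14 − 3.38×2.2 − 3.4×0.82 = 3.78 V > V_CE(sat), so the active-region assumption holds.

active; I_C ≈ 3.4 mA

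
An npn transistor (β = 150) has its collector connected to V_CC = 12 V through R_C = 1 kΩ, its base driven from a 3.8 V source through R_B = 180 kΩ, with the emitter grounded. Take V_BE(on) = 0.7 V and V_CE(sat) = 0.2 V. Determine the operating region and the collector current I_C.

active; I_C ≈ 2.6 mA

Assume active. Base-emitter loop: I_B = (V_BB − V_BE)/R_B = (3.8 − 0.7)/180 = 0.0172 mA.
I_C = β·I_B = 150×0.0172 = 2.58 mA.
V_CE = V_CC − I_C·R_C = 12 − 2.58×1 = 9.42 V > V_CE(sat), so the active-region assumption holds.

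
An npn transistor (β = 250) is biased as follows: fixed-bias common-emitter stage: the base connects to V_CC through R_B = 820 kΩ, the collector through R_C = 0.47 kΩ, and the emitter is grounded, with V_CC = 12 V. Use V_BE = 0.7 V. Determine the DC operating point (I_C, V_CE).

I_C ≈ 3.4 mA, V_CE ≈ 10 V

Base loop: V_CC = I_B·R_B + V_BE, so I_B = (12 − 0.7)/820 kΩ = 0.0138 mA.
In the active region I_C = β·I_B = 250 × 0.0138 = 3.45 mA.
Collector loop: V_CE = V_CC − I_C·R_C = 12 − 3.45×0.47 = 10.4 V.
Since V_CE = 10.4 V > V_CE(sat) ≈ 0.2 V, the transistor is in the active region as assumed.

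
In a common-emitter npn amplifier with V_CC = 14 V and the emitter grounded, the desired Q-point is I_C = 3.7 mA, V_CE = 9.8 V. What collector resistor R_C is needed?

R_C ≈ 1.1 kΩ

Collector loop: V_CC = I_C·R_C + V_CE.
R_C = (V_CC − V_CE)/I_C = (14 − 9.8)/3.7 = 1.14 kΩ.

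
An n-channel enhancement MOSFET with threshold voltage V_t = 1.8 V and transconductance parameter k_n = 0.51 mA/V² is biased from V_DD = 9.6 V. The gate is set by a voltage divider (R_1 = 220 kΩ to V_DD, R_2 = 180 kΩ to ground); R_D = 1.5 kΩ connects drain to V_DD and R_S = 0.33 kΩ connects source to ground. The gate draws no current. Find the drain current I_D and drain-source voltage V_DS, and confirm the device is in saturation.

V_G = V_DD·R_2/(R_1+R_2) = 9.6×180/400 = 4.32 V.
Assume saturation: I_D = (k_n/2)(V_GS − V_t)² with V_GS = V_G − I_D·R_S = 4.32 − 0.33·I_D.
Substituting gives 0.0278·I_D² − 1.42·I_D + 1.62 = 0, with roots I_D = 1.16 or 50.1 mA.
The root I_D = 50.1 mA gives V_GS = -12.2 V ≤ V_t, so take I_D = 1.16 mA.
Then V_GS = 3.94 V and V_DS = V_DD − I_D(R_D+R_S) = 9.6 − 1.16×1.83 = 7.47 V.
Saturation requires V_DS ≥ V_GS − V_t = 2.14 V; 7.47 ≥ 2.14 ✓.

I_D ≈ 1.2 mA, V_DS ≈ 7.5 V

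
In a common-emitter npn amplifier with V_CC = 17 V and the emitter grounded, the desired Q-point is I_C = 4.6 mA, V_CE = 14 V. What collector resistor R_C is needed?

R_C ≈ 0.65 kΩ

Collector loop: V_CC = I_C·R_C + V_CE.
R_C = (V_CC − V_CE)/I_C = (17 − 14)/4.6 = 0.652 kΩ.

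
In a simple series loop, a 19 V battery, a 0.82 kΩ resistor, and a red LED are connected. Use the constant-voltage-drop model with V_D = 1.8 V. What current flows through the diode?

KVL around the loop: 19 = V_D + I·R = 1.8 + I × 0.82 kΩ.
So I = (19 − 1.8) / 0.82 kΩ = 17.2 / 0.82 = 21 mA.

I ≈ 21 mA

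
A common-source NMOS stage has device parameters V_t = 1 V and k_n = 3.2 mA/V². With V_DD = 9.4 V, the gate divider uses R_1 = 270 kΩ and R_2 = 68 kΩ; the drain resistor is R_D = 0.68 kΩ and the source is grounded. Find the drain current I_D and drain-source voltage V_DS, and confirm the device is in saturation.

I_D ≈ 1.3 mA, V_DS ≈ 8.5 V

V_G = V_DD·R_2/(R_1+R_2) = 9.4×68/338 = 1.89 V. With the source grounded, V_GS = V_G = 1.89 V.
Assume saturation: I_D = (k_n/2)(V_GS − V_t)² = (3.2/2)×(1.89 − 1)² = 1.6×0.891² = 1.27 mA.
V_DS = V_DD − I_D·R_D = 9.4 − 1.27×0.68 = 8.54 V.
Saturation requires V_DS ≥ V_GS − V_t = 0.891 V; 8.54 ≥ 0.891 ✓.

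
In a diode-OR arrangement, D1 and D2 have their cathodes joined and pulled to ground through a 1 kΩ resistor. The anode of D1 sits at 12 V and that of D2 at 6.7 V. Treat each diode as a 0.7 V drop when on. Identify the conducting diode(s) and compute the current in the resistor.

Only D1 conducts; I_R ≈ 11 mA

Assume both conduct. Then node N would need to be at both 12−0.7 = 11.3 V and 6.7−0.7 = 6 V, which is impossible.
Assume only D1 conducts: V_N = 12 − 0.7 = 11.3 V, so I_R = 11.3/1 = 11.3 mA.
Check D2: its anode-to-cathode voltage is 6.7 − 11.3 = -4.6 V < 0.7 V, so it is off. The assumption is consistent.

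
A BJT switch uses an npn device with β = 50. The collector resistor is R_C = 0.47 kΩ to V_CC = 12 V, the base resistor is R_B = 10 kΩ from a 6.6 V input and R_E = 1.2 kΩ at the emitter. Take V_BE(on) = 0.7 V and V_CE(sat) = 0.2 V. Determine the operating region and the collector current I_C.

Assume active. Base-emitter loop: I_B = (V_BB − V_BE)/(R_B + (β+1)R_E) = (6.6 − 0.7)/(10 + 51×1.2) = 0.0829 mA.
I_C = β·I_B = 50×0.0829 = 4.14 mA.
V_CE = V_CC − I_C·R_C − I_E·R_E = 12 − 4.14×0.47 − 4.23×1.2 = 4.98 V > V_CE(sat), so the active-region assumption holds.

active; I_C ≈ 4.1 mA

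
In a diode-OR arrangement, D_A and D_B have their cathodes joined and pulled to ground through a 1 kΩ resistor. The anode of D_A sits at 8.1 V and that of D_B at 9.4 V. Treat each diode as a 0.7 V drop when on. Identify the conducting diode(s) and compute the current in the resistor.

Only D_B conducts; I_R ≈ 8.7 mA

Assume both conduct. Then node N would need to be at both 8.1−0.7 = 7.4 V and 9.4−0.7 = 8.7 V, which is impossible.
Assume only D_B conducts: V_N = 9.4 − 0.7 = 8.7 V, so I_R = 8.7/1 = 8.7 mA.
Check D_A: its anode-to-cathode voltage is 8.1 − 8.7 = -0.6 V < 0.7 V, so it is off. The assumption is consistent.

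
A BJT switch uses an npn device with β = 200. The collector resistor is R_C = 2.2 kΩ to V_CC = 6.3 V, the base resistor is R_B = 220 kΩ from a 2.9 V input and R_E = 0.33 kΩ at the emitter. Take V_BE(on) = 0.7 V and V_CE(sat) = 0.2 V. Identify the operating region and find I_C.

Assume active. Base-emitter loop: I_B = (V_BB − V_BE)/(R_B + (β+1)R_E) = (2.9 − 0.7)/(220 + 201×0.33) = 0.00768 mA.
I_C = β·I_B = 200×0.00768 = 1.54 mA.
V_CE = V_CC − I_C·R_C − I_E·R_E = 6.3 − 1.54×2.2 − 1.54×0.33 = 2.41 V > V_CE(sat), so the active-region assumption holds.

active; I_C ≈ 1.5 mA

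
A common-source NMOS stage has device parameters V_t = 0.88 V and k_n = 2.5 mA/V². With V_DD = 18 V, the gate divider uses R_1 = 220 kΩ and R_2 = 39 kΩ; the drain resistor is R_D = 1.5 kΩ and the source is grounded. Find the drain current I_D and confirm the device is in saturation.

V_G = V_DD·R_2/(R_1+R_2) = 18×39/259 = 2.71 V. With the source grounded, V_GS = V_G = 2.71 V.
Assume saturation: I_D = (k_n/2)(V_GS − V_t)² = (2.5/2)×(2.71 − 0.88)² = 1.25×1.83² = 4.19 mA.
V_DS = V_DD − I_D·R_D = 18 − 4.19×1.5 = 11.7 V.
Saturation requires V_DS ≥ V_GS − V_t = 1.83 V; 11.7 ≥ 1.83 ✓.

I_D ≈ 4.2 mA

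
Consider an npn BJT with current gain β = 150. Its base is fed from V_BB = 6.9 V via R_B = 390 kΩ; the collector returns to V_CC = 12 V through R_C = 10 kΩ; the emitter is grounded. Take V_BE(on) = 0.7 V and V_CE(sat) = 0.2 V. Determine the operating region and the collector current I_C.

saturation; I_C ≈ 1.2 mA

Assume active: I_B = (6.9 − 0.7)/390 = 0.0159 mA, giving I_C = β·I_B = 2.38 mA.
But then V_CE = 12 − 2.38×10 = -11.8 V < V_CE(sat) = 0.2 V — impossible in the active region.
So the transistor is saturated. With V_CE = 0.2 V, I_C = (V_CC − 0.2)/R_C = 11.8/10 = 1.18 mA.
Check: β·I_B = 2.38 mA > I_C = 1.18 mA, confirming saturation.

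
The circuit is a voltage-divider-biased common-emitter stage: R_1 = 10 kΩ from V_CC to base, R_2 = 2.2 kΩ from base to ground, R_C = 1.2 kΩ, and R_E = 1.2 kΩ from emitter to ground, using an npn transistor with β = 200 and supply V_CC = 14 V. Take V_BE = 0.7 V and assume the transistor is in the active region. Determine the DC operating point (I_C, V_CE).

I_C ≈ 1.5 mA, V_CE ≈ 10 V

Thevenize the base divider: V_Th = V_CC·R_2/(R_1+R_2) = 14×2.2/12.2 = 2.52 V, R_Th = R_1‖R_2 = 1.8 kΩ.
Base-emitter loop: V_Th = I_B·R_Th + V_BE + (β+1)I_B·R_E, so I_B = (2.52 − 0.7) / (1.8 + 201×1.2) = 0.00751 mA.
I_C = β·I_B = 200×0.00751 = 1.5 mA, and I_E = (β+1)I_B = 1.51 mA.
V_CE = V_CC − I_C·R_C − I_E·R_E = 14 − 1.5×1.2 − 1.51×1.2 = 10.4 V.
V_CE = 10.4 V > 0.2 V confirms active-region operation.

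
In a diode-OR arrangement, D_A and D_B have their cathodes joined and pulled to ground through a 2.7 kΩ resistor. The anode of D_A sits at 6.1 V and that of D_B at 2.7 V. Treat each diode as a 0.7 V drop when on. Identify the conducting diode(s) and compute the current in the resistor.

Only D_A conducts; I_R ≈ 2 mA

Assume both conduct. Then node N would need to be at both 6.1−0.7 = 5.4 V and 2.7−0.7 = 2 V, which is impossible.
Assume only D_A conducts: V_N = 6.1 − 0.7 = 5.4 V, so I_R = 5.4/2.7 = 2 mA.
Check D_B: its anode-to-cathode voltage is 2.7 − 5.4 = -2.7 V < 0.7 V, so it is off. The assumption is consistent.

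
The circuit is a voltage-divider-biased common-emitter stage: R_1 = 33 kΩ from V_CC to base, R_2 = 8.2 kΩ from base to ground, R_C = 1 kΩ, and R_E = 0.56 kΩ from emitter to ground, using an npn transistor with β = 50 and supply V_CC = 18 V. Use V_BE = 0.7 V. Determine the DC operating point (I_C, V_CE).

Thevenize the base divider: V_Th = V_CC·R_2/(R_1+R_2) = 18×8.2/41.2 = 3.58 V, R_Th = R_1‖R_2 = 6.57 kΩ.
Base-emitter loop: V_Th = I_B·R_Th + V_BE + (β+1)I_B·R_E, so I_B = (3.58 − 0.7) / (6.57 + 51×0.56) = 0.0821 mA.
I_C = β·I_B = 50×0.0821 = 4.1 mA, and I_E = (β+1)I_B = 4.18 mA.
V_CE = V_CC − I_C·R_C − I_E·R_E = 18 − 4.1×1 − 4.18×0.56 = 11.6 V.
V_CE = 11.6 V > 0.2 V confirms active-region operation.

I_C ≈ 4.1 mA, V_CE ≈ 12 V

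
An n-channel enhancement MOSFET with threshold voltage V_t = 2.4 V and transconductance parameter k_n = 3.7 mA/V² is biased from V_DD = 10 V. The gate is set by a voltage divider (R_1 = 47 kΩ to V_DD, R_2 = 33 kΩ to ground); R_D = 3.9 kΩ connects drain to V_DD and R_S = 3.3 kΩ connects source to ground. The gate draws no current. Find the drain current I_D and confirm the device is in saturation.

I_D ≈ 0.38 mA

V_G = V_DD·R_2/(R_1+R_2) = 10×33/80 = 4.12 V.
Assume saturation: I_D = (k_n/2)(V_GS − V_t)² with V_GS = V_G − I_D·R_S = 4.12 − 3.3·I_D.
Substituting gives 20.1·I_D² − 22.1·I_D + 5.5 = 0, with roots I_D = 0.385 or 0.711 mA.
The root I_D = 0.711 mA gives V_GS = 1.78 V ≤ V_t, so take I_D = 0.385 mA.
Then V_GS = 2.86 V and V_DS = V_DD − I_D(R_D+R_S) = 10 − 0.385×7.2 = 7.23 V.
Saturation requires V_DS ≥ V_GS − V_t = 0.456 V; 7.23 ≥ 0.456 ✓.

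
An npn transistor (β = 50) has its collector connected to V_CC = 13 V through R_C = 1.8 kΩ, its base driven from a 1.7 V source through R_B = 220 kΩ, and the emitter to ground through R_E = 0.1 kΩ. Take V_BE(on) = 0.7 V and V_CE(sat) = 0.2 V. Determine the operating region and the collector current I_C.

Assume active. Base-emitter loop: I_B = (V_BB − V_BE)/(R_B + (β+1)R_E) = (1.7 − 0.7)/(220 + 51×0.1) = 0.00444 mA.
I_C = β·I_B = 50×0.00444 = 0.222 mA.
V_CE = V_CC − I_C·R_C − I_E·R_E = 13 − 0.222×1.8 − 0.227×0.1 = 12.6 V > V_CE(sat), so the active-region assumption holds.

active; I_C ≈ 0.22 mA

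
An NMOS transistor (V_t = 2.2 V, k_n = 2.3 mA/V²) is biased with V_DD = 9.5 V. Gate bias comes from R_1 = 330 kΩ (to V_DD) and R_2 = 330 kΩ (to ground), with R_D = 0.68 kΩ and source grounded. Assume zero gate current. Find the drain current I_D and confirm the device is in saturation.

V_G = V_DD·R_2/(R_1+R_2) = 9.5×330/660 = 4.75 V. With the source grounded, V_GS = V_G = 4.75 V.
Assume saturation: I_D = (k_n/2)(V_GS − V_t)² = (2.3/2)×(4.75 − 2.2)² = 1.15×2.55² = 7.48 mA.
V_DS = V_DD − I_D·R_D = 9.5 − 7.48×0.68 = 4.42 V.
Saturation requires V_DS ≥ V_GS − V_t = 2.55 V; 4.42 ≥ 2.55 ✓.

I_D ≈ 7.5 mA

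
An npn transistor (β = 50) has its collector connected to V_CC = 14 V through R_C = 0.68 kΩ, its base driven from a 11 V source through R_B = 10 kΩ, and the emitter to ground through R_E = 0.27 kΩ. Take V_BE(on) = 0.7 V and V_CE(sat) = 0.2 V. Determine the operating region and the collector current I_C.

Assume active: I_B = (11 − 0.7)/(10 + 51×0.27) = 0.433 mA, I_C = β·I_B = 21.7 mA.
Then V_CE = 14 − 21.7×0.68 − 22.1×0.27 = -6.7 V < 0.2 V — the active assumption fails.
Re-solve with V_CE = 0.2 V. KCL at the emitter: V_E/R_E = (V_BB−0.7−V_E)/R_B + (V_CC−0.2−V_E)/R_C, giving V_E = 4.04 V.
I_C = (V_CC − 0.2 − V_E)/R_C = (13.8 − 4.04)/0.68 = 14.3 mA.
Check: I_B = (10.3 − 4.04)/10 = 0.626 mA, and β·I_B = 31.3 mA > I_C, confirming saturation.

saturation; I_C ≈ 14 mA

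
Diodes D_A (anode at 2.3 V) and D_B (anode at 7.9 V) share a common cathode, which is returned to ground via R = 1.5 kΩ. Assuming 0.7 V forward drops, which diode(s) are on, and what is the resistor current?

Only D_B conducts; I_R ≈ 4.8 mA

Assume both conduct. Then node N would need to be at both 2.3−0.7 = 1.6 V and 7.9−0.7 = 7.2 V, which is impossible.
Assume only D_B conducts: V_N = 7.9 − 0.7 = 7.2 V, so I_R = 7.2/1.5 = 4.8 mA.
Check D_A: its anode-to-cathode voltage is 2.3 − 7.2 = -4.9 V < 0.7 V, so it is off. The assumption is consistent.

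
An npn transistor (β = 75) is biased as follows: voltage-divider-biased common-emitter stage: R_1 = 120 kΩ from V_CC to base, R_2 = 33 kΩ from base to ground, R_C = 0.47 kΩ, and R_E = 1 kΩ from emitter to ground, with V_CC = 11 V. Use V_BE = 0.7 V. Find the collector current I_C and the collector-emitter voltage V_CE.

Thevenize the base divider: V_Th = V_CC·R_2/(R_1+R_2) = 11×33/153 = 2.37 V, R_Th = R_1‖R_2 = 25.9 kΩ.
Base-emitter loop: V_Th = I_B·R_Th + V_BE + (β+1)I_B·R_E, so I_B = (2.37 − 0.7) / (25.9 + 76×1) = 0.0164 mA.
I_C = β·I_B = 75×0.0164 = 1.23 mA, and I_E = (β+1)I_B = 1.25 mA.
V_CE = V_CC − I_C·R_C − I_E·R_E = 11 − 1.23×0.47 − 1.25×1 = 9.17 V.
V_CE = 9.17 V > 0.2 V confirms active-region operation.

I_C ≈ 1.2 mA, V_CE ≈ 9.2 V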